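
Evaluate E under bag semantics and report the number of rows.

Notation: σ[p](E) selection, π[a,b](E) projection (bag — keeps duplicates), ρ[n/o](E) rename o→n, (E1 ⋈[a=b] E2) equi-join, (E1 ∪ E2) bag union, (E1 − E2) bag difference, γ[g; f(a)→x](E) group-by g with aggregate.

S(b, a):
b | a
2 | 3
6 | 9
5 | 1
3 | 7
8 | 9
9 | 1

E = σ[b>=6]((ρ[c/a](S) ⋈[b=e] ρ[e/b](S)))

Row counts bottom-up:
  S → 6
  ρ[c/a](S) → 6
  S → 6
  ρ[e/b](S) → 6
  (ρ[c/a](S) ⋈[b=e] ρ[e/b](S)) → 6
  σ[b>=6]((ρ[c/a](S) ⋈[b=e] ρ[e/b](S))) → 3

|E| = 3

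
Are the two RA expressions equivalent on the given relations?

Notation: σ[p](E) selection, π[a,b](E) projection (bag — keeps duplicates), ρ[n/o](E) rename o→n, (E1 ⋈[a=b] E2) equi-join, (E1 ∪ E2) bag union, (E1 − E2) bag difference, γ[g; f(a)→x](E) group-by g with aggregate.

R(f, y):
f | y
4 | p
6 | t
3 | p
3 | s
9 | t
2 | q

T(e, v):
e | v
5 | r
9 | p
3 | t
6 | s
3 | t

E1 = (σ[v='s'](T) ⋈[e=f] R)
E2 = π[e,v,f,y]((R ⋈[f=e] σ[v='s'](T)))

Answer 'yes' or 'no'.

E1 subexpression sizes:
  T → 5
  σ[v='s'](T) → 1
  R → 6
  (σ[v='s'](T) ⋈[e=f] R) → 1
E2 subexpression sizes:
  R → 6
  T → 5
  σ[v='s'](T) → 1
  (R ⋈[f=e] σ[v='s'](T)) → 1
  π[e,v,f,y]((R ⋈[f=e] σ[v='s'](T))) → 1

E1 and E2 produce the same multiset:
e | v | f | y
6 | s | 6 | t

yes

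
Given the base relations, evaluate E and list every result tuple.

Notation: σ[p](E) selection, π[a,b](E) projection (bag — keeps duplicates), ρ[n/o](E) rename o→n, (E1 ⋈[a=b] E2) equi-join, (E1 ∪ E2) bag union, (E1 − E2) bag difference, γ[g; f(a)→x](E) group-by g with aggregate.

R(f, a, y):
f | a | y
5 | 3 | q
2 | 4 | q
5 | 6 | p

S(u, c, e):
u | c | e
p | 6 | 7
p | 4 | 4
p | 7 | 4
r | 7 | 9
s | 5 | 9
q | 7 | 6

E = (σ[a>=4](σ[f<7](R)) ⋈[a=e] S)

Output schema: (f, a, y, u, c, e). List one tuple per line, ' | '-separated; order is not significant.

Per-node cardinality:
  R → 3
  σ[f<7](R) → 3
  σ[a>=4](σ[f<7](R)) → 2
  S → 6
  (σ[a>=4](σ[f<7](R)) ⋈[a=e] S) → 3

== RESULT ==
f | a | y | u | c | e
2 | 4 | q | p | 4 | 4
2 | 4 | q | p | 7 | 4
5 | 6 | p | q | 7 | 6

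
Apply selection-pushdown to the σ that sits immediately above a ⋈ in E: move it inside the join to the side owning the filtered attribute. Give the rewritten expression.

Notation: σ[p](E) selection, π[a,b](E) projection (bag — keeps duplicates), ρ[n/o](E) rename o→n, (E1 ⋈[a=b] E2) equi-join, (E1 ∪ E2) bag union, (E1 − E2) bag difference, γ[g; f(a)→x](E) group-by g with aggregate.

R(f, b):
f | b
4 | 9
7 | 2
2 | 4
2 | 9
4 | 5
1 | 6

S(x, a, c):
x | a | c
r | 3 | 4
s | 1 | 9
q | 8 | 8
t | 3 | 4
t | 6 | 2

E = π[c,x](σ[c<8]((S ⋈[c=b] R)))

σ filters on c, owned by the left side.
E' = π[c,x]((σ[c<8](S) ⋈[c=b] R))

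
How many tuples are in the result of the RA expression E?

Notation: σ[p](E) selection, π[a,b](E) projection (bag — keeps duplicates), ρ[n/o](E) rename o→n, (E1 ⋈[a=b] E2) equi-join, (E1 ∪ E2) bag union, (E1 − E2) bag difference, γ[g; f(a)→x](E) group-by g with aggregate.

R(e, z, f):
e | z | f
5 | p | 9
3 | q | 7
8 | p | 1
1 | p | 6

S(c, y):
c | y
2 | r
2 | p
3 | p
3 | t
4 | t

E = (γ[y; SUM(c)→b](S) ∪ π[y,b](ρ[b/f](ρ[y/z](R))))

Subexpression sizes:
  S → 5
  γ[y; SUM(c)→b](S) → 3
  R → 4
  ρ[y/z](R) → 4
  ρ[b/f](ρ[y/z](R)) → 4
  π[y,b](ρ[b/f](ρ[y/z](R))) → 4
  (γ[y; SUM(c)→b](S) ∪ π[y,b](ρ[b/f](ρ[y/z](R)))) → 7

|E| = 7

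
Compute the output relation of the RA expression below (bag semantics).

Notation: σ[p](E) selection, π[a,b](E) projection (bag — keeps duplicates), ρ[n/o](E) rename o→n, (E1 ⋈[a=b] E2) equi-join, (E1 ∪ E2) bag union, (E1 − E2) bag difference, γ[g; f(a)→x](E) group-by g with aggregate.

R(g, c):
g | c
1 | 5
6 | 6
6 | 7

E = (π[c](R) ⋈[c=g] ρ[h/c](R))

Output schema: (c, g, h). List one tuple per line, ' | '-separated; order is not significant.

Per-node cardinality:
  R → 3
  π[c](R) → 3
  R → 3
  ρ[h/c](R) → 3
  (π[c](R) ⋈[c=g] ρ[h/c](R)) → 2

== RESULT ==
c | g | h
6 | 6 | 6
6 | 6 | 7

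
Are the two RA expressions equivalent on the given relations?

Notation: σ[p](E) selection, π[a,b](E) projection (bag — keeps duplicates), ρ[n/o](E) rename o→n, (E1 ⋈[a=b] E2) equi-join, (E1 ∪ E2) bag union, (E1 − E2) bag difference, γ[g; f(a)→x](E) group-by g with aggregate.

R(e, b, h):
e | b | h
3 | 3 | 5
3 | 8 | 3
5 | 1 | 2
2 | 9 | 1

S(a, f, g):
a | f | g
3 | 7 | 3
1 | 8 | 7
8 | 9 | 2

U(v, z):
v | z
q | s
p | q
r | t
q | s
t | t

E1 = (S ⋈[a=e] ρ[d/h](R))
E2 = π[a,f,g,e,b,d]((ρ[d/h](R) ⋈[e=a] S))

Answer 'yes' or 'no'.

E1 per-node cardinality:
  S → 3
  R → 4
  ρ[d/h](R) → 4
  (S ⋈[a=e] ρ[d/h](R)) → 2
E2 per-node cardinality:
  R → 4
  ρ[d/h](R) → 4
  S → 3
  (ρ[d/h](R) ⋈[e=a] S) → 2
  π[a,f,g,e,b,d]((ρ[d/h](R) ⋈[e=a] S)) → 2

E1 and E2 produce the same multiset:
a | f | g | e | b | d
3 | 7 | 3 | 3 | 3 | 5
3 | 7 | 3 | 3 | 8 | 3

yes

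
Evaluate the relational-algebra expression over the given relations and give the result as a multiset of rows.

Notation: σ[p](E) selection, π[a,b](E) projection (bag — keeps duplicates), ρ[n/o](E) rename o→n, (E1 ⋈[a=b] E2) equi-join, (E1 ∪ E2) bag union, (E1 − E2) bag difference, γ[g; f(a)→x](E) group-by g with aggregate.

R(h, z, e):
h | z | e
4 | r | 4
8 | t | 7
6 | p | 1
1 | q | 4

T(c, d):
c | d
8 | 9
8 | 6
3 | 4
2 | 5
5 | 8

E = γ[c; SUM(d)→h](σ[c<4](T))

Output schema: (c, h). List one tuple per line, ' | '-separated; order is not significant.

Per-node cardinality:
  T → 5
  σ[c<4](T) → 2
  γ[c; SUM(d)→h](σ[c<4](T)) → 2

== RESULT ==
c | h
2 | 5
3 | 4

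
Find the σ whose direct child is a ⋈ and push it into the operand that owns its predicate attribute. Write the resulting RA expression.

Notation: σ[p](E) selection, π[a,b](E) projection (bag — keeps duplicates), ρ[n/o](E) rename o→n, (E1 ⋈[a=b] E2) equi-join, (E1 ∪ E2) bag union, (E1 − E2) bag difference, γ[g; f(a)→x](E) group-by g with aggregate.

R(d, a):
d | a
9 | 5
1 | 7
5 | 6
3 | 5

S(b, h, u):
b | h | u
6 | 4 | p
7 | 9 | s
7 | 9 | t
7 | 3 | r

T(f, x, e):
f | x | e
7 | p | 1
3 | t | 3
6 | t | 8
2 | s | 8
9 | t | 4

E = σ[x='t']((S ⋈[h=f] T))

σ filters on x, owned by the right side.
E' = (S ⋈[h=f] σ[x='t'](T))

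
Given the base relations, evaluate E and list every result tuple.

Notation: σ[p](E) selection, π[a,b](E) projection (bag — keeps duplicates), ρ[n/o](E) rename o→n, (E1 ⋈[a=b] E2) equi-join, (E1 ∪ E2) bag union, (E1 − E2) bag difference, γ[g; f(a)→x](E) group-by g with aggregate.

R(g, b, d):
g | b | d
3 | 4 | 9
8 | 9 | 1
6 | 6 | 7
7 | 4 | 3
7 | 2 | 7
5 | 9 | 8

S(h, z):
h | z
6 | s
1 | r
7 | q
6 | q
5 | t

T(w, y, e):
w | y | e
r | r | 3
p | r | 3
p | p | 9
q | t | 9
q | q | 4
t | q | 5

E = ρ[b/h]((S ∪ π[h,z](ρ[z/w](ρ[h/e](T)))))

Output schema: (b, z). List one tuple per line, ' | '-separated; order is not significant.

Per-node cardinality:
  S → 5
  T → 6
  ρ[h/e](T) → 6
  ρ[z/w](ρ[h/e](T)) → 6
  π[h,z](ρ[z/w](ρ[h/e](T))) → 6
  (S ∪ π[h,z](ρ[z/w](ρ[h/e](T)))) → 11
  ρ[b/h]((S ∪ π[h,z](ρ[z/w](ρ[h/e](T))))) → 11

== RESULT ==
b | z
1 | r
3 | p
3 | r
4 | q
5 | t
5 | t
6 | q
6 | s
7 | q
9 | p
9 | q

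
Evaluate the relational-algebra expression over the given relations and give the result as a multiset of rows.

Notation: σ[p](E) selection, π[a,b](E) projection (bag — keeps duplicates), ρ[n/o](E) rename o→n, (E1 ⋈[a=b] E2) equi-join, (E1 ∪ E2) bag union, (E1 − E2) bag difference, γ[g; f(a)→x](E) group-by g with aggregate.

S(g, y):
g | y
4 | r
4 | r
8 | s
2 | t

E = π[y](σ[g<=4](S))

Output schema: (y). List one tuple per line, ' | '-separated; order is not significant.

Subexpression sizes:
  S → 4
  σ[g<=4](S) → 3
  π[y](σ[g<=4](S)) → 3

== RESULT ==
y
r
r
t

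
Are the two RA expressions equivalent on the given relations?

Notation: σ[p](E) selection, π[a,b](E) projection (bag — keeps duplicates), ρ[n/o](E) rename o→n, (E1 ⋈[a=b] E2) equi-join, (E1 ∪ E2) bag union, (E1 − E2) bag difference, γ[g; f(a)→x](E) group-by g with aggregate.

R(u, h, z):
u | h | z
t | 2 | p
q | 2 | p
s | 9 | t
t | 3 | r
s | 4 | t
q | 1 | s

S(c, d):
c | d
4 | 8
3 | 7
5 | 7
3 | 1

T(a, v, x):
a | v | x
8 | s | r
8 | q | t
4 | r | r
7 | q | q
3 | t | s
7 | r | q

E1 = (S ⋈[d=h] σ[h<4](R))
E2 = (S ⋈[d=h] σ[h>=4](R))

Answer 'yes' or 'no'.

E1 row counts bottom-up:
  S → 4
  R → 6
  σ[h<4](R) → 4
  (S ⋈[d=h] σ[h<4](R)) → 1
E2 row counts bottom-up:
  S → 4
  R → 6
  σ[h>=4](R) → 2
  (S ⋈[d=h] σ[h>=4](R)) → 0

E1 result:
c | d | u | h | z
3 | 1 | q | 1 | s
E2 result:
c | d | u | h | z
(0 rows)
Witness: (3, 1, 'q', 1, 's') appears 1× in E1 but 0× in E2.

no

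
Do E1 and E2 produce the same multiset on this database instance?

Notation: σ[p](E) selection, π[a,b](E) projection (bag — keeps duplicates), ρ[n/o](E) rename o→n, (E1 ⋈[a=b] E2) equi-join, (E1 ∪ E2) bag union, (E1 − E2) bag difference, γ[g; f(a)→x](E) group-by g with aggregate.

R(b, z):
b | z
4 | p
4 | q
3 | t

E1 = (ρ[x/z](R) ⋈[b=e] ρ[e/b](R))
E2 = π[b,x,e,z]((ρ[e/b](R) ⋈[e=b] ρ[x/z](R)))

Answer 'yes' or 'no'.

E1 subexpression sizes:
  R → 3
  ρ[x/z](R) → 3
  R → 3
  ρ[e/b](R) → 3
  (ρ[x/z](R) ⋈[b=e] ρ[e/b](R)) → 5
E2 subexpression sizes:
  R → 3
  ρ[e/b](R) → 3
  R → 3
  ρ[x/z](R) → 3
  (ρ[e/b](R) ⋈[e=b] ρ[x/z](R)) → 5
  π[b,x,e,z]((ρ[e/b](R) ⋈[e=b] ρ[x/z](R))) → 5

E1 and E2 produce the same multiset:
b | x | e | z
3 | t | 3 | t
4 | p | 4 | p
4 | p | 4 | q
4 | q | 4 | p
4 | q | 4 | q

yes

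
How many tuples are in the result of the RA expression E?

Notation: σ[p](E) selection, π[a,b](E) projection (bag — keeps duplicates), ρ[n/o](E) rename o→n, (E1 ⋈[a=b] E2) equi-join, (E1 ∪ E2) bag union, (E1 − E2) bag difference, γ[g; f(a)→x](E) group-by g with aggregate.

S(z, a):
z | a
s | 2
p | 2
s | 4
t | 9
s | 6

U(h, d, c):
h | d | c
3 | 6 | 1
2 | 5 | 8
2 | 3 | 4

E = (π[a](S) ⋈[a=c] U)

Per-node cardinality:
  S → 5
  π[a](S) → 5
  U → 3
  (π[a](S) ⋈[a=c] U) → 1

|E| = 1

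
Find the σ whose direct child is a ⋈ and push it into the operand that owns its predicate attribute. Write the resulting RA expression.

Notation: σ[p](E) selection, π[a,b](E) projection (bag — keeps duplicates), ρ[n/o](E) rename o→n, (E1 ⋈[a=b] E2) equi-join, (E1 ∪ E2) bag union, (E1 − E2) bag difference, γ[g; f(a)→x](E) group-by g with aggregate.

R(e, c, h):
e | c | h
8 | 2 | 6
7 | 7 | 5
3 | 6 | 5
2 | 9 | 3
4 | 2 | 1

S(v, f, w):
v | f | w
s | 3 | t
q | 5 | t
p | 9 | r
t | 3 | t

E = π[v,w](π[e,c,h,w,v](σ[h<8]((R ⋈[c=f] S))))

σ filters on h, owned by the left side.
E' = π[v,w](π[e,c,h,w,v]((σ[h<8](R) ⋈[c=f] S)))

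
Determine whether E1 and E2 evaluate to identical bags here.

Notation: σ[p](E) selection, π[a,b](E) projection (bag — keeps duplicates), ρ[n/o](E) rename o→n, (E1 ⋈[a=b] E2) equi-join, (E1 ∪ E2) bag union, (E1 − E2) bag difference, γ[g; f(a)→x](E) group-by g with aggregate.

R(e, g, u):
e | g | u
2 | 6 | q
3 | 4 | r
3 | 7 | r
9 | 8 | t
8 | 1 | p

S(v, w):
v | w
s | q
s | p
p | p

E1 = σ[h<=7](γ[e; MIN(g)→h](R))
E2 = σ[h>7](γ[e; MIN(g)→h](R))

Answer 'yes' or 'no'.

E1 subexpression sizes:
  R → 5
  γ[e; MIN(g)→h](R) → 4
  σ[h<=7](γ[e; MIN(g)→h](R)) → 3
E2 subexpression sizes:
  R → 5
  γ[e; MIN(g)→h](R) → 4
  σ[h>7](γ[e; MIN(g)→h](R)) → 1

E1 result:
e | h
2 | 6
3 | 4
8 | 1
E2 result:
e | h
9 | 8
Witness: (9, 8) appears 0× in E1 but 1× in E2.

no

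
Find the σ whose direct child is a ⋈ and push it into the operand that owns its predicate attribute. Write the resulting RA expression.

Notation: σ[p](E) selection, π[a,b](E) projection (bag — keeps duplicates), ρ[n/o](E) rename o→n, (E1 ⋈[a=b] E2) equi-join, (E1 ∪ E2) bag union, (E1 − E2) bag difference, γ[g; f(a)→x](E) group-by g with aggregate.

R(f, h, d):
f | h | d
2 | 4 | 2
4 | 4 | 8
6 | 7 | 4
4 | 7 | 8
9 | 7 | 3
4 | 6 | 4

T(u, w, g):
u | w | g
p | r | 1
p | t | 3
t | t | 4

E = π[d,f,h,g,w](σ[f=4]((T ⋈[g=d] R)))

σ filters on f, owned by the right side.
E' = π[d,f,h,g,w]((T ⋈[g=d] σ[f=4](R)))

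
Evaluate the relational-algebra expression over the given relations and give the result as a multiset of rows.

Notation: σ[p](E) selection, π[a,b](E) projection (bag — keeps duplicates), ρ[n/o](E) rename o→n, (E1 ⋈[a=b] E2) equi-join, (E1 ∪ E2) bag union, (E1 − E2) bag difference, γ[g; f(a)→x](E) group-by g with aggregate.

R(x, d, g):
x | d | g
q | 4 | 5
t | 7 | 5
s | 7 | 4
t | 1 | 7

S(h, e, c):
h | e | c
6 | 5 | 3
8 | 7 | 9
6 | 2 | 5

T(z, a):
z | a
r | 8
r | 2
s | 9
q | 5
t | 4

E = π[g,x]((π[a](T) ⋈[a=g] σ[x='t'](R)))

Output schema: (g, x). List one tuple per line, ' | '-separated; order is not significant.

Subexpression sizes:
  T → 5
  π[a](T) → 5
  R → 4
  σ[x='t'](R) → 2
  (π[a](T) ⋈[a=g] σ[x='t'](R)) → 1
  π[g,x]((π[a](T) ⋈[a=g] σ[x='t'](R))) → 1

== RESULT ==
g | x
5 | t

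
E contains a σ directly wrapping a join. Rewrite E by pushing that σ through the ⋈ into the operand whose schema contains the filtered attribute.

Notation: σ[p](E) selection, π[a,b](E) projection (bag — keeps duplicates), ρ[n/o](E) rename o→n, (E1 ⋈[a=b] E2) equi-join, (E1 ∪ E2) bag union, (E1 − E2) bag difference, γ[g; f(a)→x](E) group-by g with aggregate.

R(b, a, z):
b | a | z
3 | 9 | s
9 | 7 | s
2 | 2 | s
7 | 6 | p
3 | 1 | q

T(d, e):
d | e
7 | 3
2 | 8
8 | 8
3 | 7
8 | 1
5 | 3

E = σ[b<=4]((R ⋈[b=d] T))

σ filters on b, owned by the left side.
E' = (σ[b<=4](R) ⋈[b=d] T)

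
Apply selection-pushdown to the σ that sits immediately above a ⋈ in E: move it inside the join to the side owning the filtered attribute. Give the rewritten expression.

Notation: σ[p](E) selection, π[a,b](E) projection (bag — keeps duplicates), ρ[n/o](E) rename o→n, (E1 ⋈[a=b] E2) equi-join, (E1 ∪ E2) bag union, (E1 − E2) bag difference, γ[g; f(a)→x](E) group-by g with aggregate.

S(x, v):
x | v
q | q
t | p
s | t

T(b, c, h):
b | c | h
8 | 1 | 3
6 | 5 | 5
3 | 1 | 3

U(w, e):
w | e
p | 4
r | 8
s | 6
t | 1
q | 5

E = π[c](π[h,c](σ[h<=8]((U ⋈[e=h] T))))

σ filters on h, owned by the right side.
E' = π[c](π[h,c]((U ⋈[e=h] σ[h<=8](T))))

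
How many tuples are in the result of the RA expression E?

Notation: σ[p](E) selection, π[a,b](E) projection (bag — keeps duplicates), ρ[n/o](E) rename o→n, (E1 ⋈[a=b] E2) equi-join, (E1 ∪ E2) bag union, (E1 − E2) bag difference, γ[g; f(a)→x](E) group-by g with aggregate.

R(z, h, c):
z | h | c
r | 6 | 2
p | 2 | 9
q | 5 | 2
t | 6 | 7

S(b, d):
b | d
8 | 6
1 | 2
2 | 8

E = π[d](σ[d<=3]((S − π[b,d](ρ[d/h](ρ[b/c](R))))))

Row counts bottom-up:
  S → 3
  R → 4
  ρ[b/c](R) → 4
  ρ[d/h](ρ[b/c](R)) → 4
  π[b,d](ρ[d/h](ρ[b/c](R))) → 4
  (S − π[b,d](ρ[d/h](ρ[b/c](R)))) → 3
  σ[d<=3]((S − π[b,d](ρ[d/h](ρ[b/c](R))))) → 1
  π[d](σ[d<=3]((S − π[b,d](ρ[d/h](ρ[b/c](R)))))) → 1

|E| = 1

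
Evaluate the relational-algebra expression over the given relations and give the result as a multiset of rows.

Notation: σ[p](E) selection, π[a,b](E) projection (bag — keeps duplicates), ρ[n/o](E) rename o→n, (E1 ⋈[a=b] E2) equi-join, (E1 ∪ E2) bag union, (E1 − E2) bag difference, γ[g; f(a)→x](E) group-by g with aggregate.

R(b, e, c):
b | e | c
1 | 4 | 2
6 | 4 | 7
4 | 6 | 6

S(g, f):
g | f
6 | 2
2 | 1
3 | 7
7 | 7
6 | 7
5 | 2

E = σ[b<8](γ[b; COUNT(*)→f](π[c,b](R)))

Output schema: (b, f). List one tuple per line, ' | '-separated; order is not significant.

Per-node cardinality:
  R → 3
  π[c,b](R) → 3
  γ[b; COUNT(*)→f](π[c,b](R)) → 3
  σ[b<8](γ[b; COUNT(*)→f](π[c,b](R))) → 3

== RESULT ==
b | f
1 | 1
4 | 1
6 | 1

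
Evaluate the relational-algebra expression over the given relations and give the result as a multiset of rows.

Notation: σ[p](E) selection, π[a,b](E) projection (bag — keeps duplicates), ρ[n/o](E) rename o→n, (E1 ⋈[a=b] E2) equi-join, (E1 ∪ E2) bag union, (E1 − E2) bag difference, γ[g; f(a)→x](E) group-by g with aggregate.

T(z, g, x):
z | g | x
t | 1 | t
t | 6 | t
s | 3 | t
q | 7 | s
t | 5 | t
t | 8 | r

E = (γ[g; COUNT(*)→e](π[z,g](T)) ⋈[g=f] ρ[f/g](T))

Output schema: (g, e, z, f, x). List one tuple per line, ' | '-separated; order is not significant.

Row counts bottom-up:
  T → 6
  π[z,g](T) → 6
  γ[g; COUNT(*)→e](π[z,g](T)) → 6
  T → 6
  ρ[f/g](T) → 6
  (γ[g; COUNT(*)→e](π[z,g](T)) ⋈[g=f] ρ[f/g](T)) → 6

== RESULT ==
g | e | z | f | x
1 | 1 | t | 1 | t
3 | 1 | s | 3 | t
5 | 1 | t | 5 | t
6 | 1 | t | 6 | t
7 | 1 | q | 7 | s
8 | 1 | t | 8 | r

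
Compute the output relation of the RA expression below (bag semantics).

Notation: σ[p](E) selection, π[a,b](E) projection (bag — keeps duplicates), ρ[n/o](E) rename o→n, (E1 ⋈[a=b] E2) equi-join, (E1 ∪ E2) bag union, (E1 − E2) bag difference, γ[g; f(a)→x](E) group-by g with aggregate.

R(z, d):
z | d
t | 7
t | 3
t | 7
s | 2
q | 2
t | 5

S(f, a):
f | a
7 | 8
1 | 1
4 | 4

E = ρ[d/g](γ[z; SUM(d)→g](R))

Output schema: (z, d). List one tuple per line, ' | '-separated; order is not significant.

Row counts bottom-up:
  R → 6
  γ[z; SUM(d)→g](R) → 3
  ρ[d/g](γ[z; SUM(d)→g](R)) → 3

== RESULT ==
z | d
q | 2
s | 2
t | 22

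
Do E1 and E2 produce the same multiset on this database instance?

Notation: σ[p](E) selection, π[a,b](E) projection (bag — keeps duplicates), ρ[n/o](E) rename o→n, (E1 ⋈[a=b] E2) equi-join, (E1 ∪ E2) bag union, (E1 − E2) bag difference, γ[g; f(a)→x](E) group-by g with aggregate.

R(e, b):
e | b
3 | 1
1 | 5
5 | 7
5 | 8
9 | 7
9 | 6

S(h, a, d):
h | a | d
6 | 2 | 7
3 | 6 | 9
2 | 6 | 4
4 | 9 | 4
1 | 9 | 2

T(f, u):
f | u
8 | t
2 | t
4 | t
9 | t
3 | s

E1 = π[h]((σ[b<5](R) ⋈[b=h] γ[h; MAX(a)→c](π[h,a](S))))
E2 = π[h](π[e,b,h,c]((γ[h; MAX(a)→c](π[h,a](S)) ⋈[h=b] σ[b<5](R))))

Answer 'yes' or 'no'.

E1 subexpression sizes:
  R → 6
  σ[b<5](R) → 1
  S → 5
  π[h,a](S) → 5
  γ[h; MAX(a)→c](π[h,a](S)) → 5
  (σ[b<5](R) ⋈[b=h] γ[h; MAX(a)→c](π[h,a](S))) → 1
  π[h]((σ[b<5](R) ⋈[b=h] γ[h; MAX(a)→c](π[h,a](S)))) → 1
E2 subexpression sizes:
  S → 5
  π[h,a](S) → 5
  γ[h; MAX(a)→c](π[h,a](S)) → 5
  R → 6
  σ[b<5](R) → 1
  (γ[h; MAX(a)→c](π[h,a](S)) ⋈[h=b] σ[b<5](R)) → 1
  π[e,b,h,c]((γ[h; MAX(a)→c](π[h,a](S)) ⋈[h=b] σ[b<5](R))) → 1
  π[h](π[e,b,h,c]((γ[h; MAX(a)→c](π[h,a](S)) ⋈[h=b] σ[b<5](R)))) → 1

E1 and E2 produce the same multiset:
h
1

yes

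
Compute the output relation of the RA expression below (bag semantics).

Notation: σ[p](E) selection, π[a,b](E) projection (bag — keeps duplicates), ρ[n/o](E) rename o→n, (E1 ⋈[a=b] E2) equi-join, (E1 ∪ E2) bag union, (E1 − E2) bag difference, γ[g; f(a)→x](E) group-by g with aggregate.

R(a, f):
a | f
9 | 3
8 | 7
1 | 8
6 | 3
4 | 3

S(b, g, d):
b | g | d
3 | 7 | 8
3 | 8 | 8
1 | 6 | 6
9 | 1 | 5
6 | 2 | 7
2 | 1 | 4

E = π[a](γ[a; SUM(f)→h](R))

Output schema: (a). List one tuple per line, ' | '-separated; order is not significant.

Stepwise |·|:
  R → 5
  γ[a; SUM(f)→h](R) → 5
  π[a](γ[a; SUM(f)→h](R)) → 5

== RESULT ==
a
1
4
6
8
9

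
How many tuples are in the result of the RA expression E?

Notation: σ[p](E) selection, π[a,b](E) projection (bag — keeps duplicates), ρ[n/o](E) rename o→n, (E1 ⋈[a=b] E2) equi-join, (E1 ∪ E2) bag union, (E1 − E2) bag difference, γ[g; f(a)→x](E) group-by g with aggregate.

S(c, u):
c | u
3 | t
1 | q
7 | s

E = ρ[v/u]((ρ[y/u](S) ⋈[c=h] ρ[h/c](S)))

Subexpression sizes:
  S → 3
  ρ[y/u](S) → 3
  S → 3
  ρ[h/c](S) → 3
  (ρ[y/u](S) ⋈[c=h] ρ[h/c](S)) → 3
  ρ[v/u]((ρ[y/u](S) ⋈[c=h] ρ[h/c](S))) → 3

|E| = 3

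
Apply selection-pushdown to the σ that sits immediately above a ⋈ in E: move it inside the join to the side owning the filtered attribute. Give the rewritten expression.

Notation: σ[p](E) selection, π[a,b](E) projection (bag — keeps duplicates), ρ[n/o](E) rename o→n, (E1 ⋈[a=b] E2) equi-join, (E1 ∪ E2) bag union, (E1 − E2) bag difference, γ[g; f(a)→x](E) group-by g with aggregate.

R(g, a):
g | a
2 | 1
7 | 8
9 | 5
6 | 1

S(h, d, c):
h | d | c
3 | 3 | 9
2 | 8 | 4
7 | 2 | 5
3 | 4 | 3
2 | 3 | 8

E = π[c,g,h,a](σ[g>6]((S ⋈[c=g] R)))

σ filters on g, owned by the right side.
E' = π[c,g,h,a]((S ⋈[c=g] σ[g>6](R)))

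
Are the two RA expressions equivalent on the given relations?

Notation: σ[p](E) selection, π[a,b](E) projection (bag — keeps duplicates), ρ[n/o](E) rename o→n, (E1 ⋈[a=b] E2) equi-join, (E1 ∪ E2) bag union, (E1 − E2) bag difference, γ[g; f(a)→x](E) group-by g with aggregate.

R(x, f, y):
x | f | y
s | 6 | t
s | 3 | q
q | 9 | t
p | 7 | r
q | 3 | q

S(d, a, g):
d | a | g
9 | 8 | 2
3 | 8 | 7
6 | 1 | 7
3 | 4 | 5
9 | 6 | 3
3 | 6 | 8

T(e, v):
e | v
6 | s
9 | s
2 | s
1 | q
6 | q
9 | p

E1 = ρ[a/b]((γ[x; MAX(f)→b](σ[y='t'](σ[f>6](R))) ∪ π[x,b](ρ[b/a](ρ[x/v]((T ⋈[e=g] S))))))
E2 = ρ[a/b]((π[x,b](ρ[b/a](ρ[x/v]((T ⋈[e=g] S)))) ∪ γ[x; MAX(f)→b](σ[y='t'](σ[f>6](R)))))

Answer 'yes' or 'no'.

E1 subexpression sizes:
  R → 5
  σ[f>6](R) → 2
  σ[y='t'](σ[f>6](R)) → 1
  γ[x; MAX(f)→b](σ[y='t'](σ[f>6](R))) → 1
  T → 6
  S → 6
  (T ⋈[e=g] S) → 1
  ρ[x/v]((T ⋈[e=g] S)) → 1
  ρ[b/a](ρ[x/v]((T ⋈[e=g] S))) → 1
  π[x,b](ρ[b/a](ρ[x/v]((T ⋈[e=g] S)))) → 1
  (γ[x; MAX(f)→b](σ[y='t'](σ[f>6](R))) ∪ π[x,b](ρ[b/a](ρ[x/v]((T ⋈[e=g] S))))) → 2
  ρ[a/b]((γ[x; MAX(f)→b](σ[y='t'](σ[f>6](R))) ∪ π[x,b](ρ[b/a](ρ[x/v]((T ⋈[e=g] S)))))) → 2
E2 subexpression sizes:
  T → 6
  S → 6
  (T ⋈[e=g] S) → 1
  ρ[x/v]((T ⋈[e=g] S)) → 1
  ρ[b/a](ρ[x/v]((T ⋈[e=g] S))) → 1
  π[x,b](ρ[b/a](ρ[x/v]((T ⋈[e=g] S)))) → 1
  R → 5
  σ[f>6](R) → 2
  σ[y='t'](σ[f>6](R)) → 1
  γ[x; MAX(f)→b](σ[y='t'](σ[f>6](R))) → 1
  (π[x,b](ρ[b/a](ρ[x/v]((T ⋈[e=g] S)))) ∪ γ[x; MAX(f)→b](σ[y='t'](σ[f>6](R)))) → 2
  ρ[a/b]((π[x,b](ρ[b/a](ρ[x/v]((T ⋈[e=g] S)))) ∪ γ[x; MAX(f)→b](σ[y='t'](σ[f>6](R))))) → 2

E1 and E2 produce the same multiset:
x | a
q | 9
s | 8

yes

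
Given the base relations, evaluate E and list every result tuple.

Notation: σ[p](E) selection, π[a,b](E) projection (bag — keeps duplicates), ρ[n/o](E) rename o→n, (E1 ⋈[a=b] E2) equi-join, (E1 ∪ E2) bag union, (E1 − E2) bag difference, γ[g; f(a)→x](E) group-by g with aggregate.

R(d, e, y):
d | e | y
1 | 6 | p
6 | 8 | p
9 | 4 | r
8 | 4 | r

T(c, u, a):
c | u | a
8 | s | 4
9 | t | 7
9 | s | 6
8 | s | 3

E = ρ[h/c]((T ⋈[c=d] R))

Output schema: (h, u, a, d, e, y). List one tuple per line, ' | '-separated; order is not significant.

Row counts bottom-up:
  T → 4
  R → 4
  (T ⋈[c=d] R) → 4
  ρ[h/c]((T ⋈[c=d] R)) → 4

== RESULT ==
h | u | a | d | e | y
8 | s | 3 | 8 | 4 | r
8 | s | 4 | 8 | 4 | r
9 | s | 6 | 9 | 4 | r
9 | t | 7 | 9 | 4 | r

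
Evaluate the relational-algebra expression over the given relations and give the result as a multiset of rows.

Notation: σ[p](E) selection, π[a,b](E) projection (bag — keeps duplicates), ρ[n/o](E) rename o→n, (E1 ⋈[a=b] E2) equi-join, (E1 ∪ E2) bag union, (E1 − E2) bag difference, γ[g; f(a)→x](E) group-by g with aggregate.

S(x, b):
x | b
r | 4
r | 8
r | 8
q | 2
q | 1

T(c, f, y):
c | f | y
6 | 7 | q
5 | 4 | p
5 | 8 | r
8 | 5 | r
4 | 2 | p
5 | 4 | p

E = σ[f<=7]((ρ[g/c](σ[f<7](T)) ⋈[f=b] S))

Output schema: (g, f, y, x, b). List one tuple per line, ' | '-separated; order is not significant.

Row counts bottom-up:
  T → 6
  σ[f<7](T) → 4
  ρ[g/c](σ[f<7](T)) → 4
  S → 5
  (ρ[g/c](σ[f<7](T)) ⋈[f=b] S) → 3
  σ[f<=7]((ρ[g/c](σ[f<7](T)) ⋈[f=b] S)) → 3

== RESULT ==
g | f | y | x | b
4 | 2 | p | q | 2
5 | 4 | p | r | 4
5 | 4 | p | r | 4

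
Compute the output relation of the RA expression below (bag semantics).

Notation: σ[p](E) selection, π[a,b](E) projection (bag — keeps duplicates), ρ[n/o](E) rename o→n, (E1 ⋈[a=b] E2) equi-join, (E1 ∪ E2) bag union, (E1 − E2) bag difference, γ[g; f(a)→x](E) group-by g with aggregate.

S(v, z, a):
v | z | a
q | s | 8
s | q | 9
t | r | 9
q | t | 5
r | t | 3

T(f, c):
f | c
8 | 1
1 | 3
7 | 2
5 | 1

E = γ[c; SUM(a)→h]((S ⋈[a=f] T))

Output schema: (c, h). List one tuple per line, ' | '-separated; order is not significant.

Row counts bottom-up:
  S → 5
  T → 4
  (S ⋈[a=f] T) → 2
  γ[c; SUM(a)→h]((S ⋈[a=f] T)) → 1

== RESULT ==
c | h
1 | 13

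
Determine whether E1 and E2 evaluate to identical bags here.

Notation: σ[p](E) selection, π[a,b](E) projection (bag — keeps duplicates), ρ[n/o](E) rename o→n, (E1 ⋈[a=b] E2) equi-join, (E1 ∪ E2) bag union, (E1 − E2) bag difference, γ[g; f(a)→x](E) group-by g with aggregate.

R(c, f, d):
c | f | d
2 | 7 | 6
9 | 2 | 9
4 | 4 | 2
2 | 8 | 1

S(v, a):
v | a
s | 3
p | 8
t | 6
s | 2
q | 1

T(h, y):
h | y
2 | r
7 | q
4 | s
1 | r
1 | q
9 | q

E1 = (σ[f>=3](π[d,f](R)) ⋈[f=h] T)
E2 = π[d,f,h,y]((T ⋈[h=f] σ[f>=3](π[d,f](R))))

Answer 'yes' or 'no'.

E1 subexpression sizes:
  R → 4
  π[d,f](R) → 4
  σ[f>=3](π[d,f](R)) → 3
  T → 6
  (σ[f>=3](π[d,f](R)) ⋈[f=h] T) → 2
E2 subexpression sizes:
  T → 6
  R → 4
  π[d,f](R) → 4
  σ[f>=3](π[d,f](R)) → 3
  (T ⋈[h=f] σ[f>=3](π[d,f](R))) → 2
  π[d,f,h,y]((T ⋈[h=f] σ[f>=3](π[d,f](R)))) → 2

E1 and E2 produce the same multiset:
d | f | h | y
2 | 4 | 4 | s
6 | 7 | 7 | q

yes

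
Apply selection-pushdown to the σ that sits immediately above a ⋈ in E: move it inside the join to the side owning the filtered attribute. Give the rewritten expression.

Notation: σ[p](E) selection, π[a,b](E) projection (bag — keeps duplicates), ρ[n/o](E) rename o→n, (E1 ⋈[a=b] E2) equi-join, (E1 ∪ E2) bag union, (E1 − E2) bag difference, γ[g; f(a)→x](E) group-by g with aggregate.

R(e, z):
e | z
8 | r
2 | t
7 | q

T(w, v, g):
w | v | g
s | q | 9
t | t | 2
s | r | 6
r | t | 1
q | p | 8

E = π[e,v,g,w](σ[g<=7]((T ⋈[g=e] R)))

σ filters on g, owned by the left side.
E' = π[e,v,g,w]((σ[g<=7](T) ⋈[g=e] R))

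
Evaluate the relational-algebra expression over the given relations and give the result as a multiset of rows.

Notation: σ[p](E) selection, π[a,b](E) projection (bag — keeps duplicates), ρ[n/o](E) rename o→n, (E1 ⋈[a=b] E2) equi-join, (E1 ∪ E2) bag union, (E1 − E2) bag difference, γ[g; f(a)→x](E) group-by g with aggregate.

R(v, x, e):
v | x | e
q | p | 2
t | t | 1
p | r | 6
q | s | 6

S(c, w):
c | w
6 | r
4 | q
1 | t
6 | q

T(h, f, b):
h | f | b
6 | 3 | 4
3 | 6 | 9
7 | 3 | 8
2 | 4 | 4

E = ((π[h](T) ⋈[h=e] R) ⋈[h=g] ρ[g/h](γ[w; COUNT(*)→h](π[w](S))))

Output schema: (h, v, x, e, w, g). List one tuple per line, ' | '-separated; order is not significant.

Stepwise |·|:
  T → 4
  π[h](T) → 4
  R → 4
  (π[h](T) ⋈[h=e] R) → 3
  S → 4
  π[w](S) → 4
  γ[w; COUNT(*)→h](π[w](S)) → 3
  ρ[g/h](γ[w; COUNT(*)→h](π[w](S))) → 3
  ((π[h](T) ⋈[h=e] R) ⋈[h=g] ρ[g/h](γ[w; COUNT(*)→h](π[w](S)))) → 1

== RESULT ==
h | v | x | e | w | g
2 | q | p | 2 | q | 2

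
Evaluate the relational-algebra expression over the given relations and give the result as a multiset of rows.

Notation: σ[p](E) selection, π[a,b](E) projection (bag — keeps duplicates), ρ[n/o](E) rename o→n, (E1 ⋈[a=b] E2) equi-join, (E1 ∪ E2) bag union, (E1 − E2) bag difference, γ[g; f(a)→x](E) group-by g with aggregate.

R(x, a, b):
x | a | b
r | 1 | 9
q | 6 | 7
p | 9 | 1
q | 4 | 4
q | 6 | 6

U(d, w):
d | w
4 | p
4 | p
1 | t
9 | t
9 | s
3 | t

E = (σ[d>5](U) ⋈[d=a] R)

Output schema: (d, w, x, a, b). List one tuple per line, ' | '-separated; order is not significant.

Row counts bottom-up:
  U → 6
  σ[d>5](U) → 2
  R → 5
  (σ[d>5](U) ⋈[d=a] R) → 2

== RESULT ==
d | w | x | a | b
9 | s | p | 9 | 1
9 | t | p | 9 | 1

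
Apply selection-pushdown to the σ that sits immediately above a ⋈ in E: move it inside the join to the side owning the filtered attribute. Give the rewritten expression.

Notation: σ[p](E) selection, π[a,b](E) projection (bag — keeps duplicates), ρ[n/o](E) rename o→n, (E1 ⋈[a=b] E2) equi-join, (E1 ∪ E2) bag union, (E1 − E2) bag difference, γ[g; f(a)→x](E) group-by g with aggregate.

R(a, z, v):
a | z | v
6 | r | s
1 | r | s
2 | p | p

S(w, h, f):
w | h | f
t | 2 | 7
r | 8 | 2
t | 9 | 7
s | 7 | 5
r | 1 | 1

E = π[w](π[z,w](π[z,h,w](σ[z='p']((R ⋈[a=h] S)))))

σ filters on z, owned by the left side.
E' = π[w](π[z,w](π[z,h,w]((σ[z='p'](R) ⋈[a=h] S))))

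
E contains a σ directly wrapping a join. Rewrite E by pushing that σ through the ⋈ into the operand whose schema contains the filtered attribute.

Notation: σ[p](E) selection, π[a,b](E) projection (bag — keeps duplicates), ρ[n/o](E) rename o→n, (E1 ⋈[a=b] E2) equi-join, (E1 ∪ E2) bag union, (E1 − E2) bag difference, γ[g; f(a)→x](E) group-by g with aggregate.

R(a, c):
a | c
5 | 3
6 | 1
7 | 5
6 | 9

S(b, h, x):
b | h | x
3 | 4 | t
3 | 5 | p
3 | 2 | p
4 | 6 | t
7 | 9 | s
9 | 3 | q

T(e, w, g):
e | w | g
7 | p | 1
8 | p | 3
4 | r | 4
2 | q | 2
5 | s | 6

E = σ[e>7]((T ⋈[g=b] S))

σ filters on e, owned by the left side.
E' = (σ[e>7](T) ⋈[g=b] S)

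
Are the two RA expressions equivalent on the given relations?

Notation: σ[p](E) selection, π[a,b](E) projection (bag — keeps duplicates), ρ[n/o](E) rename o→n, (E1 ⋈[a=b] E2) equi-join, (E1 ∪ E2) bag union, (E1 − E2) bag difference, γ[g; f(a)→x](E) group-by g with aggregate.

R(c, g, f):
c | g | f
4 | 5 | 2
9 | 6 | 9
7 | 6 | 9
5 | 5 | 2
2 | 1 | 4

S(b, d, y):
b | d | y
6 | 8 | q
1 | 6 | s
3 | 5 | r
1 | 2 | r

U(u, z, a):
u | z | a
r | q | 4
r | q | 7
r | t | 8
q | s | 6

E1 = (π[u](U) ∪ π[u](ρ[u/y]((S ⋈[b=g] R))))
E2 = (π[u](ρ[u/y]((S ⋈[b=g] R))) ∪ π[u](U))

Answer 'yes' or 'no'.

E1 row counts bottom-up:
  U → 4
  π[u](U) → 4
  S → 4
  R → 5
  (S ⋈[b=g] R) → 4
  ρ[u/y]((S ⋈[b=g] R)) → 4
  π[u](ρ[u/y]((S ⋈[b=g] R))) → 4
  (π[u](U) ∪ π[u](ρ[u/y]((S ⋈[b=g] R)))) → 8
E2 row counts bottom-up:
  S → 4
  R → 5
  (S ⋈[b=g] R) → 4
  ρ[u/y]((S ⋈[b=g] R)) → 4
  π[u](ρ[u/y]((S ⋈[b=g] R))) → 4
  U → 4
  π[u](U) → 4
  (π[u](ρ[u/y]((S ⋈[b=g] R))) ∪ π[u](U)) → 8

E1 and E2 produce the same multiset:
u
q
q
q
r
r
r
r
s

yes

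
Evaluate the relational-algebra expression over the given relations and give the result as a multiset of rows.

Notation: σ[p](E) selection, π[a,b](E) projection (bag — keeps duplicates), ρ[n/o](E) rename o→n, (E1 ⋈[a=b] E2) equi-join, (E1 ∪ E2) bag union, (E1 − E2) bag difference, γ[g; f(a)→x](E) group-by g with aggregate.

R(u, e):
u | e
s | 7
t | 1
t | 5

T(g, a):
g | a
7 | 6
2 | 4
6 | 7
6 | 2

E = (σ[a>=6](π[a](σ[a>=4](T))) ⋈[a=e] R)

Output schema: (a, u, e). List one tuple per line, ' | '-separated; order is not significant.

Subexpression sizes:
  T → 4
  σ[a>=4](T) → 3
  π[a](σ[a>=4](T)) → 3
  σ[a>=6](π[a](σ[a>=4](T))) → 2
  R → 3
  (σ[a>=6](π[a](σ[a>=4](T))) ⋈[a=e] R) → 1

== RESULT ==
a | u | e
7 | s | 7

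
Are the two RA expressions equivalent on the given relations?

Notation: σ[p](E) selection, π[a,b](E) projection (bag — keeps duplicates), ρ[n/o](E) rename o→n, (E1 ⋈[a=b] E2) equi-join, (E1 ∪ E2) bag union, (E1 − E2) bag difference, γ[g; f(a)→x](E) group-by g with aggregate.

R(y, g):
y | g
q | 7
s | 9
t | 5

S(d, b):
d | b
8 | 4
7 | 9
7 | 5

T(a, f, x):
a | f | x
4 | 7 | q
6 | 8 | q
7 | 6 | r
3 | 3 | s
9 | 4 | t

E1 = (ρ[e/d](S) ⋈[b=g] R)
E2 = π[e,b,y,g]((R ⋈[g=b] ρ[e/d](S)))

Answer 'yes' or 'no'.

E1 subexpression sizes:
  S → 3
  ρ[e/d](S) → 3
  R → 3
  (ρ[e/d](S) ⋈[b=g] R) → 2
E2 subexpression sizes:
  R → 3
  S → 3
  ρ[e/d](S) → 3
  (R ⋈[g=b] ρ[e/d](S)) → 2
  π[e,b,y,g]((R ⋈[g=b] ρ[e/d](S))) → 2

E1 and E2 produce the same multiset:
e | b | y | g
7 | 5 | t | 5
7 | 9 | s | 9

yes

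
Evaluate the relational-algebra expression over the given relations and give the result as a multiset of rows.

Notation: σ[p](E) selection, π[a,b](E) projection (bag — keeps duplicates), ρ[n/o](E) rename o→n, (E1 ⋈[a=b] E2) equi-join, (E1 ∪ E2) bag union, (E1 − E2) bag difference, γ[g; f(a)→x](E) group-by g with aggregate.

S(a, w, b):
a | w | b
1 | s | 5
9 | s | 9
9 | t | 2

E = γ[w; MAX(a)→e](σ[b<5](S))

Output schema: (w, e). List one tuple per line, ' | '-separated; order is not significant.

Row counts bottom-up:
  S → 3
  σ[b<5](S) → 1
  γ[w; MAX(a)→e](σ[b<5](S)) → 1

== RESULT ==
w | e
t | 9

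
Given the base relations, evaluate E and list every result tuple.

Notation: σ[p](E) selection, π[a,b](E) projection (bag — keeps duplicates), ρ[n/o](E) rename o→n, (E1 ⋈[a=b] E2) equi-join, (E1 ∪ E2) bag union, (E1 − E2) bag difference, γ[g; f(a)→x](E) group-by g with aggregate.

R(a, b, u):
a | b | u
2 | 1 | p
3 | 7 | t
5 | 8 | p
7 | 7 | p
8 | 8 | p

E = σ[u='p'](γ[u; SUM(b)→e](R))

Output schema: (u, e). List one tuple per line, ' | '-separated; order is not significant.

Subexpression sizes:
  R → 5
  γ[u; SUM(b)→e](R) → 2
  σ[u='p'](γ[u; SUM(b)→e](R)) → 1

== RESULT ==
u | e
p | 24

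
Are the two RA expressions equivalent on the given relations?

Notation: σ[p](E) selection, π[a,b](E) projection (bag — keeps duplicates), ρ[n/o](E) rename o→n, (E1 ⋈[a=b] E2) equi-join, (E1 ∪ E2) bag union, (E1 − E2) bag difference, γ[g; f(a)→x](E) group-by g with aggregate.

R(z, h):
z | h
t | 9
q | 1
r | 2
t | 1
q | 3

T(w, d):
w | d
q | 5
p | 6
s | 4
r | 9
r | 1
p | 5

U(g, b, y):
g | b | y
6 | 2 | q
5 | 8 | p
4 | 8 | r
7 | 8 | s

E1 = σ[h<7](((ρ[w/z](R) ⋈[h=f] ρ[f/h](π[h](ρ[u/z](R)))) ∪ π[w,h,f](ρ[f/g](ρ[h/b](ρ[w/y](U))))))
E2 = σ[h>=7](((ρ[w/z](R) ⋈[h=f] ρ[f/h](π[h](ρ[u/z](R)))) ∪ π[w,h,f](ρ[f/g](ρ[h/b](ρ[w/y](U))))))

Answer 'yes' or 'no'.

E1 stepwise |·|:
  R → 5
  ρ[w/z](R) → 5
  R → 5
  ρ[u/z](R) → 5
  π[h](ρ[u/z](R)) → 5
  ρ[f/h](π[h](ρ[u/z](R))) → 5
  (ρ[w/z](R) ⋈[h=f] ρ[f/h](π[h](ρ[u/z](R)))) → 7
  U → 4
  ρ[w/y](U) → 4
  ρ[h/b](ρ[w/y](U)) → 4
  ρ[f/g](ρ[h/b](ρ[w/y](U))) → 4
  π[w,h,f](ρ[f/g](ρ[h/b](ρ[w/y](U)))) → 4
  ((ρ[w/z](R) ⋈[h=f] ρ[f/h](π[h](ρ[u/z](R)))) ∪ π[w,h,f](ρ[f/g](ρ[h/b](ρ[w/y](U))))) → 11
  σ[h<7](((ρ[w/z](R) ⋈[h=f] ρ[f/h](π[h](ρ[u/z](R)))) ∪ π[w,h,f](ρ[f/g](ρ[h/b](ρ[w/y](U)))))) → 7
E2 stepwise |·|:
  R → 5
  ρ[w/z](R) → 5
  R → 5
  ρ[u/z](R) → 5
  π[h](ρ[u/z](R)) → 5
  ρ[f/h](π[h](ρ[u/z](R))) → 5
  (ρ[w/z](R) ⋈[h=f] ρ[f/h](π[h](ρ[u/z](R)))) → 7
  U → 4
  ρ[w/y](U) → 4
  ρ[h/b](ρ[w/y](U)) → 4
  ρ[f/g](ρ[h/b](ρ[w/y](U))) → 4
  π[w,h,f](ρ[f/g](ρ[h/b](ρ[w/y](U)))) → 4
  ((ρ[w/z](R) ⋈[h=f] ρ[f/h](π[h](ρ[u/z](R)))) ∪ π[w,h,f](ρ[f/g](ρ[h/b](ρ[w/y](U))))) → 11
  σ[h>=7](((ρ[w/z](R) ⋈[h=f] ρ[f/h](π[h](ρ[u/z](R)))) ∪ π[w,h,f](ρ[f/g](ρ[h/b](ρ[w/y](U)))))) → 4

E1 result:
w | h | f
q | 1 | 1
q | 1 | 1
q | 2 | 6
q | 3 | 3
r | 2 | 2
t | 1 | 1
t | 1 | 1
E2 result:
w | h | f
p | 8 | 5
r | 8 | 4
s | 8 | 7
t | 9 | 9
Witness: ('r', 8, 4) appears 0× in E1 but 1× in E2.

no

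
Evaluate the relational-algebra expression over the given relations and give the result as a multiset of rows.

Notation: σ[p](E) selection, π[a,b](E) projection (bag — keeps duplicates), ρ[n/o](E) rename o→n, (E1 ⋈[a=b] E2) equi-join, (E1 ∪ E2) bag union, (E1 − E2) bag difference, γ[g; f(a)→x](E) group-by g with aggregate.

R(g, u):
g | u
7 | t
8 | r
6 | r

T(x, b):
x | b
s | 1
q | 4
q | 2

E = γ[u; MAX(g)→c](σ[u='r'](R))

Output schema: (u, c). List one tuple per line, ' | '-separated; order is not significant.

Subexpression sizes:
  R → 3
  σ[u='r'](R) → 2
  γ[u; MAX(g)→c](σ[u='r'](R)) → 1

== RESULT ==
u | c
r | 8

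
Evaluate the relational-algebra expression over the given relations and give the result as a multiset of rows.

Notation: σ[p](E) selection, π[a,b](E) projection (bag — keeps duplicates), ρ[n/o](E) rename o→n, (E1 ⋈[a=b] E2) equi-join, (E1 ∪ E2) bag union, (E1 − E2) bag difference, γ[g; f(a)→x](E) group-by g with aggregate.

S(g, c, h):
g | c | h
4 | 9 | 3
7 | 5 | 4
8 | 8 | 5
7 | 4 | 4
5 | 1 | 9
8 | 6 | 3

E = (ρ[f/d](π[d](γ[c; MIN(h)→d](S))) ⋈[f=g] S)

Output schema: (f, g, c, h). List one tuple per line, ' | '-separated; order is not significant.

Stepwise |·|:
  S → 6
  γ[c; MIN(h)→d](S) → 6
  π[d](γ[c; MIN(h)→d](S)) → 6
  ρ[f/d](π[d](γ[c; MIN(h)→d](S))) → 6
  S → 6
  (ρ[f/d](π[d](γ[c; MIN(h)→d](S))) ⋈[f=g] S) → 3

== RESULT ==
f | g | c | h
4 | 4 | 9 | 3
4 | 4 | 9 | 3
5 | 5 | 1 | 9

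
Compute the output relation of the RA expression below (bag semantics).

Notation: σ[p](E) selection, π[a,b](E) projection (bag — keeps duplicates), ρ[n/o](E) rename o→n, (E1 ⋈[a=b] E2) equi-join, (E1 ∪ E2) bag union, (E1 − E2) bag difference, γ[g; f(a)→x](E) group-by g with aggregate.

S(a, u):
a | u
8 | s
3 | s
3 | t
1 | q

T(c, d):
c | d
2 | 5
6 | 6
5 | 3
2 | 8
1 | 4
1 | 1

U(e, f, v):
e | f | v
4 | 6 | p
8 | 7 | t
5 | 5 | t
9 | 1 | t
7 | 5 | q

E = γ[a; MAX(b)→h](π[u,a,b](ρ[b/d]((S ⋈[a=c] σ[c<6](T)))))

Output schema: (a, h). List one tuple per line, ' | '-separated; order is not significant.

Row counts bottom-up:
  S → 4
  T → 6
  σ[c<6](T) → 5
  (S ⋈[a=c] σ[c<6](T)) → 2
  ρ[b/d]((S ⋈[a=c] σ[c<6](T))) → 2
  π[u,a,b](ρ[b/d]((S ⋈[a=c] σ[c<6](T)))) → 2
  γ[a; MAX(b)→h](π[u,a,b](ρ[b/d]((S ⋈[a=c] σ[c<6](T))))) → 1

== RESULT ==
a | h
1 | 4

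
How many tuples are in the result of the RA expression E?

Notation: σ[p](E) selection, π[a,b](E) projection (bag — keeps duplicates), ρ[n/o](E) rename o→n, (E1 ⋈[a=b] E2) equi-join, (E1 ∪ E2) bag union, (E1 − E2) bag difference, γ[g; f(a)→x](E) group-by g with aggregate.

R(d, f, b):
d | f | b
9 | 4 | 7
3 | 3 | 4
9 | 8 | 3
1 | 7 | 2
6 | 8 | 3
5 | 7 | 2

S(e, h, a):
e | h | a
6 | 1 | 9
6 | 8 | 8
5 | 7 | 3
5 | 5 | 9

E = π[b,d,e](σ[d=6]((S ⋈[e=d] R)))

Per-node cardinality:
  S → 4
  R → 6
  (S ⋈[e=d] R) → 4
  σ[d=6]((S ⋈[e=d] R)) → 2
  π[b,d,e](σ[d=6]((S ⋈[e=d] R))) → 2

|E| = 2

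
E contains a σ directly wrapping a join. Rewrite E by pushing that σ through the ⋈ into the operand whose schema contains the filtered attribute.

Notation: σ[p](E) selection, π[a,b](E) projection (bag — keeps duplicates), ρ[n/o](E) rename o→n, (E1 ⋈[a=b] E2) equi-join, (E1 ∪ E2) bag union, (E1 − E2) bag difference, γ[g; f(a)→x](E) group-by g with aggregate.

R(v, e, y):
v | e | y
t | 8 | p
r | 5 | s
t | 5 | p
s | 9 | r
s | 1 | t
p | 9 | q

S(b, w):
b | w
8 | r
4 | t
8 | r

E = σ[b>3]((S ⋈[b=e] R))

σ filters on b, owned by the left side.
E' = (σ[b>3](S) ⋈[b=e] R)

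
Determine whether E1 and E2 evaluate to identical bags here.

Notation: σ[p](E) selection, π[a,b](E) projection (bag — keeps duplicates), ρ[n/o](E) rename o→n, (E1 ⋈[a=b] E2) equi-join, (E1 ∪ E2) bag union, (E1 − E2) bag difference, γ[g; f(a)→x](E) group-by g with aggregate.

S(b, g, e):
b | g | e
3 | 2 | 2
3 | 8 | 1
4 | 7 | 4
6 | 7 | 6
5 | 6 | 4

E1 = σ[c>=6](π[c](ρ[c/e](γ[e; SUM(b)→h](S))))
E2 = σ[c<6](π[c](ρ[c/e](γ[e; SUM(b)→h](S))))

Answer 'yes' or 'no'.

E1 row counts bottom-up:
  S → 5
  γ[e; SUM(b)→h](S) → 4
  ρ[c/e](γ[e; SUM(b)→h](S)) → 4
  π[c](ρ[c/e](γ[e; SUM(b)→h](S))) → 4
  σ[c>=6](π[c](ρ[c/e](γ[e; SUM(b)→h](S)))) → 1
E2 row counts bottom-up:
  S → 5
  γ[e; SUM(b)→h](S) → 4
  ρ[c/e](γ[e; SUM(b)→h](S)) → 4
  π[c](ρ[c/e](γ[e; SUM(b)→h](S))) → 4
  σ[c<6](π[c](ρ[c/e](γ[e; SUM(b)→h](S)))) → 3

E1 result:
c
6
E2 result:
c
1
2
4
Witness: (6,) appears 1× in E1 but 0× in E2.

no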